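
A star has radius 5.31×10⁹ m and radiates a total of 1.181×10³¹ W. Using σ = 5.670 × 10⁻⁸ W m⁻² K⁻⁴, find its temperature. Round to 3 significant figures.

Surface area A = 4πR² = 4π(5.31×10⁹ m)² = 3.54323×10²⁰ m².
P = σAT⁴ ⇒ T = (P/(σA))^(1/4) = (1.181×10³¹/(5.670×10⁻⁸×3.54323×10²⁰))^(1/4) = 2.77×10⁴ K.

T ≈ 2.77×10⁴ K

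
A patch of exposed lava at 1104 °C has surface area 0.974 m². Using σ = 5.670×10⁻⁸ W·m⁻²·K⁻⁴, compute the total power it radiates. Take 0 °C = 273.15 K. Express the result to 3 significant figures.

T = 1104 °C + 273.15 = 1377.15 K.
Area A = 0.974 m².
P = σAT⁴ = 5.670×10⁻⁸ × 0.974 × (1377.15)⁴ = 1.99×10⁵ W.

P ≈ 1.99×10⁵ W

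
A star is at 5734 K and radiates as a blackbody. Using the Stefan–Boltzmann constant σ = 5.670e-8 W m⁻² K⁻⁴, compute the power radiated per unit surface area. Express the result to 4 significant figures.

Stefan–Boltzmann: I = σT⁴ = 5.670×10⁻⁸ × (5734)⁴ = 6.129×10⁷ W/m².

I ≈ 6.129×10⁷ W/m²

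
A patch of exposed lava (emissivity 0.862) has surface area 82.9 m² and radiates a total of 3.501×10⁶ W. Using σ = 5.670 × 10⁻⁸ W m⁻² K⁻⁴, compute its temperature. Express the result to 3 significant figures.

Area A = 82.9 m².
P = εσAT⁴ ⇒ T = (P/(εσA))^(1/4) = (3.501×10⁶/(0.862×5.670×10⁻⁸×82.9))^(1/4) = 964 K.

T ≈ 964 K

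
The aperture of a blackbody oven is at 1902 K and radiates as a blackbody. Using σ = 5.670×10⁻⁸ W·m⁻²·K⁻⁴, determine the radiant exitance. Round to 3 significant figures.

I ≈ 7.42×10⁵ W/m²

Stefan–Boltzmann: I = σT⁴ = 5.670×10⁻⁸ × (1902)⁴ = 7.42×10⁵ W/m².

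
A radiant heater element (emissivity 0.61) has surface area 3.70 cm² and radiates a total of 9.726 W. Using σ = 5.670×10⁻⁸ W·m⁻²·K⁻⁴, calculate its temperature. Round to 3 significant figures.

T ≈ 934 K

Area A = 3.70 cm² = 3.70×10⁻⁴ m².
P = εσAT⁴ ⇒ T = (P/(εσA))^(1/4) = (9.726/(0.61×5.670×10⁻⁸×3.70×10⁻⁴))^(1/4) = 934 K.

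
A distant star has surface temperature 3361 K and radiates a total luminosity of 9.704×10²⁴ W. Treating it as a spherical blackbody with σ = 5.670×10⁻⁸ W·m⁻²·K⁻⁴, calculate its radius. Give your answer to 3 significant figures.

R ≈ 3.27×10⁸ m

L = 4πR²σT⁴ ⇒ R = √(L/(4πσT⁴)).
σT⁴ = 7.23531×10⁶ W/m², so R = √(9.704×10²⁴/(4π×7.23531×10⁶)) = 3.27×10⁸ m.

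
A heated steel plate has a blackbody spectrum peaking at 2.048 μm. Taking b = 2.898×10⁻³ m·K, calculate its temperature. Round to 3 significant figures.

Wien's law gives T = b/λ_max = (2.898×10⁻³ m·K)/(2.048×10⁻⁶ m) = 1.42×10³ K.

T ≈ 1.42×10³ K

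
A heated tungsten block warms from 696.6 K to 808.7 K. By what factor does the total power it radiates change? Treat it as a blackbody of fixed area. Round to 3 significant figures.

P₂/P₁ ≈ 1.82

P ∝ T⁴, so P₂/P₁ = (T₂/T₁)⁴ = (808.7/696.6)⁴ = (1.16092)⁴ = 1.82.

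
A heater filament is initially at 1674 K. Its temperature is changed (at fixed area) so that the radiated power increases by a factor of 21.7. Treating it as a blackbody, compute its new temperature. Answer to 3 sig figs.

P ∝ T⁴, so T₂/T₁ = (P₂/P₁)^(1/4) = (21.7)^(1/4) = 2.15832.
T₂ = 1674 × 2.15832 = 3.61×10³ K.

T₂ ≈ 3.61×10³ K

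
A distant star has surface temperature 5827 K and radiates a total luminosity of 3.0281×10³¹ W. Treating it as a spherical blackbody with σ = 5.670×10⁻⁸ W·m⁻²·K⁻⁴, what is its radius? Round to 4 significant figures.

L = 4πR²σT⁴ ⇒ R = √(L/(4πσT⁴)).
σT⁴ = 6.53677×10⁷ W/m², so R = √(3.0281×10³¹/(4π×6.53677×10⁷)) = 1.920×10¹¹ m.

R ≈ 1.920×10¹¹ m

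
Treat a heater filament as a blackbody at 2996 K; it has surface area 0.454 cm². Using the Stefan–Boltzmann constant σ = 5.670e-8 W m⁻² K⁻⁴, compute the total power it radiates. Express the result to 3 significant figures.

Area A = 0.454 cm² = 4.54×10⁻⁵ m².
P = σAT⁴ = 5.670×10⁻⁸ × 4.54×10⁻⁵ × (2996)⁴ = 207 W.

P ≈ 207 W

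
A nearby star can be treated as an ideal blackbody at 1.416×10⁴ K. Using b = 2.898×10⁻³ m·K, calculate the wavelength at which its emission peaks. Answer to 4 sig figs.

λ_max ≈ 204.7 nm

Wien's displacement law: λ_max = b/T = (2.898×10⁻³ m·K)/(1.416×10⁴ K) = 2.0466×10⁻⁷ m.
That is 204.7 nm, in the ultraviolet range.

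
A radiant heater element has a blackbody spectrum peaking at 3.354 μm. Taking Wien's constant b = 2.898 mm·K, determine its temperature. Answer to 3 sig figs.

T ≈ 864 K

Wien's law gives T = b/λ_max = (2.898×10⁻³ m·K)/(3.354×10⁻⁶ m) = 864 K.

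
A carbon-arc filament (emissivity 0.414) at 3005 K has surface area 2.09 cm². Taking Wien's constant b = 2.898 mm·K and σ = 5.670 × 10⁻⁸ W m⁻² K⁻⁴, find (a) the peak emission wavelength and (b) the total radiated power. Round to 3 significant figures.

λ_max ≈ 0.964 μm; P ≈ 400 W

(a) λ_max = b/T = 2.898×10⁻³/3005 = 9.644×10⁻⁷ m = 0.964 μm.
Area A = 2.09 cm² = 2.09×10⁻⁴ m².
(b) P = εσAT⁴ = 0.414×5.670×10⁻⁸×2.09×10⁻⁴×(3005)⁴ = 400 W.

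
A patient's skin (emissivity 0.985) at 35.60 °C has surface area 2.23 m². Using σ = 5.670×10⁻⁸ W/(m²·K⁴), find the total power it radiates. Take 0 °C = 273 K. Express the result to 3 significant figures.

P ≈ 1.13×10³ W

T = 35.60 °C + 273 = 308.60 K.
Area A = 2.23 m².
P = εσAT⁴ = 0.985 × 5.670×10⁻⁸ × 2.23 × (308.60)⁴ = 1.13×10³ W.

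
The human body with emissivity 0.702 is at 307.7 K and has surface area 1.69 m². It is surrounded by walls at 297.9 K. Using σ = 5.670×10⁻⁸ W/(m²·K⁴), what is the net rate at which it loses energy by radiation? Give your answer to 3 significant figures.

Area A = 1.69 m².
Net radiated power P_net = εσA(T⁴ − T₀⁴) = 0.702×5.670×10⁻⁸×1.69×(307.7⁴ − 297.9⁴).
T⁴ − T₀⁴ = 8.96417×10⁹ − 7.87557×10⁹ = 1.08860×10⁹ K⁴, so P_net = 73.2 W.

Net loss ≈ 73.2 W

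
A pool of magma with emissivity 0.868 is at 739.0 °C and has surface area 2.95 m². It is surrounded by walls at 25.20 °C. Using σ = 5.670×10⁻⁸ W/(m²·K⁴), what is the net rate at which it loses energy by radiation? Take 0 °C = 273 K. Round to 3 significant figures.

T = 739.0 °C + 273 = 1012.0 K.
Surroundings: T = 25.20 °C + 273 = 298.20 K.
Area A = 2.95 m².
Net radiated power P_net = εσA(T⁴ − T₀⁴) = 0.868×5.670×10⁻⁸×2.95×(1012.0⁴ − 298.20⁴).
T⁴ − T₀⁴ = 1.04887×10¹² − 7.90734×10⁹ = 1.04096×10¹² K⁴, so P_net = 1.51×10⁵ W.

Net loss ≈ 1.51×10⁵ W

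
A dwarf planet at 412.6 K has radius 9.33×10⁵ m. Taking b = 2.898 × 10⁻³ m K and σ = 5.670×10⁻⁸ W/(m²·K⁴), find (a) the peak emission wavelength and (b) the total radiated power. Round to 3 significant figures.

λ_max ≈ 7.02 μm; P ≈ 1.80×10¹⁶ W

(a) λ_max = b/T = 2.898×10⁻³/412.6 = 7.024×10⁻⁶ m = 7.02 μm.
Surface area A = 4πR² = 4π(9.33×10⁵ m)² = 1.09389×10¹³ m².
(b) P = σAT⁴ = 5.670×10⁻⁸×1.09389×10¹³×(412.6)⁴ = 1.80×10¹⁶ W.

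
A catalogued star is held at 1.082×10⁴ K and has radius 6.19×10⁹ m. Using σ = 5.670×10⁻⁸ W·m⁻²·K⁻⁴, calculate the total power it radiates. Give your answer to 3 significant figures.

P ≈ 3.74×10²⁹ W

Surface area A = 4πR² = 4π(6.19×10⁹ m)² = 4.81494×10²⁰ m².
P = σAT⁴ = 5.670×10⁻⁸ × 4.81494×10²⁰ × (1.082×10⁴)⁴ = 3.74×10²⁹ W.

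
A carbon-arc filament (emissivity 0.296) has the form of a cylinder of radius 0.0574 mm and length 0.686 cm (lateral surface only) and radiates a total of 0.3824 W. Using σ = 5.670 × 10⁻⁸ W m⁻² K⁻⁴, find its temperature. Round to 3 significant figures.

Lateral area A = 2πrL = 2π×5.74×10⁻⁵×6.86×10⁻³ = 2.47409×10⁻⁶ m².
P = εσAT⁴ ⇒ T = (P/(εσA))^(1/4) = (0.3824/(0.296×5.670×10⁻⁸×2.47409×10⁻⁶))^(1/4) = 1.74×10³ K.

T ≈ 1.74×10³ K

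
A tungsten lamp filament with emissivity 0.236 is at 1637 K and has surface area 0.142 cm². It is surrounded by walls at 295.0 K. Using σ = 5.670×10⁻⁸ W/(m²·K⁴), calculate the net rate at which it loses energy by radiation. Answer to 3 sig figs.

Area A = 0.142 cm² = 1.42×10⁻⁵ m².
Net radiated power P_net = εσA(T⁴ − T₀⁴) = 0.236×5.670×10⁻⁸×1.42×10⁻⁵×(1637⁴ − 295.0⁴).
T⁴ − T₀⁴ = 7.18116×10¹² − 7.57335×10⁹ = 7.17359×10¹² K⁴, so P_net = 1.36 W.

Net loss ≈ 1.36 W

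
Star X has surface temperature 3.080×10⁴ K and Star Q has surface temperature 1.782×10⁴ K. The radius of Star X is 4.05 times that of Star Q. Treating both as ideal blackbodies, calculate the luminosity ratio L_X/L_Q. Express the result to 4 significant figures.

L_X/L_Q ≈ 146.4

L ∝ R²T⁴, so L_X/L_Q = (R_X/R_Q)²(T_X/T_Q)⁴ = (4.05)² × (3.080×10⁴/1.782×10⁴)⁴ = 16.4025 × 8.92426 = 146.4.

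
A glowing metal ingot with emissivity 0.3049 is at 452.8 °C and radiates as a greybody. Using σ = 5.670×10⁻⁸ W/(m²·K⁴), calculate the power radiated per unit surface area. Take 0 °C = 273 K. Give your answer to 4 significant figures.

I ≈ 4797 W/m²

T = 452.8 °C + 273 = 725.8 K.
Stefan–Boltzmann: I = εσT⁴ = 0.3049 × 5.670×10⁻⁸ × (725.8)⁴ = 4797 W/m².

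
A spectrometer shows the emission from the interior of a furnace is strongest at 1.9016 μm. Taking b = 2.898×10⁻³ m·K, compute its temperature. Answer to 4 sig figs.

Wien's law gives T = b/λ_max = (2.898×10⁻³ m·K)/(1.9016×10⁻⁶ m) = 1524 K.

T ≈ 1524 K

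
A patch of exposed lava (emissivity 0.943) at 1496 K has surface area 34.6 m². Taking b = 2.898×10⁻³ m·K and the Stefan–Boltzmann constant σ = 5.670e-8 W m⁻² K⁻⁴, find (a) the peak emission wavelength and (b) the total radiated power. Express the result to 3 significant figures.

λ_max ≈ 1.94×10³ nm; P ≈ 9.27×10⁶ W

(a) λ_max = b/T = 2.898×10⁻³/1496 = 1.937×10⁻⁶ m = 1.94×10³ nm.
Area A = 34.6 m².
(b) P = εσAT⁴ = 0.943×5.670×10⁻⁸×34.6×(1496)⁴ = 9.27×10⁶ W.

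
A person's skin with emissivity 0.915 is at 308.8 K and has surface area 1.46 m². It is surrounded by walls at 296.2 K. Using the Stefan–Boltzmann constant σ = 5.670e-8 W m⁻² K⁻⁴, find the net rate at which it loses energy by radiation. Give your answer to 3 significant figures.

Area A = 1.46 m².
Net radiated power P_net = εσA(T⁴ − T₀⁴) = 0.915×5.670×10⁻⁸×1.46×(308.8⁴ − 296.2⁴).
T⁴ − T₀⁴ = 9.09304×10⁹ − 7.69733×10⁹ = 1.39571×10⁹ K⁴, so P_net = 106 W.

Net loss ≈ 106 W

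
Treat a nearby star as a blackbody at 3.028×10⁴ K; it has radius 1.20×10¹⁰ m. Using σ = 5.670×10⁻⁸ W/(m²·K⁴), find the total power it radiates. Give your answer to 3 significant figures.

Surface area A = 4πR² = 4π(1.20×10¹⁰ m)² = 1.80956×10²¹ m².
P = σAT⁴ = 5.670×10⁻⁸ × 1.80956×10²¹ × (3.028×10⁴)⁴ = 8.63×10³¹ W.

P ≈ 8.63×10³¹ W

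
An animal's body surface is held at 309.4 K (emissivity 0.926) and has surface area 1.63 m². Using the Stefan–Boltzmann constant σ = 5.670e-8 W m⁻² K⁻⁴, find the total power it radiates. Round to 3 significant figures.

P ≈ 784 W

Area A = 1.63 m².
P = εσAT⁴ = 0.926 × 5.670×10⁻⁸ × 1.63 × (309.4)⁴ = 784 W.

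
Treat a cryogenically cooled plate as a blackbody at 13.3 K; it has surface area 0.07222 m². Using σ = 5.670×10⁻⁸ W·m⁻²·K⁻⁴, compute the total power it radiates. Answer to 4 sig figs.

Area A = 0.07222 m².
P = σAT⁴ = 5.670×10⁻⁸ × 0.07222 × (13.3)⁴ = 1.281×10⁻⁴ W.

P ≈ 1.281×10⁻⁴ W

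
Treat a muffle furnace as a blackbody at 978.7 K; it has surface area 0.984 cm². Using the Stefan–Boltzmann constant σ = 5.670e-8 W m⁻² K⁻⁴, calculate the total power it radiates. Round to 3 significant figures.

P ≈ 5.12 W

Area A = 0.984 cm² = 9.84×10⁻⁵ m².
P = σAT⁴ = 5.670×10⁻⁸ × 9.84×10⁻⁵ × (978.7)⁴ = 5.12 W.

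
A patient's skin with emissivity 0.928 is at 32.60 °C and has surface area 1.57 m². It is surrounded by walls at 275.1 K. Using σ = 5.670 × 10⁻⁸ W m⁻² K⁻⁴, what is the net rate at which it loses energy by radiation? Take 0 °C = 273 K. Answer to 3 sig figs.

Net loss ≈ 247 W

T = 32.60 °C + 273 = 305.60 K.
Area A = 1.57 m².
Net radiated power P_net = εσA(T⁴ − T₀⁴) = 0.928×5.670×10⁻⁸×1.57×(305.60⁴ − 275.1⁴).
T⁴ − T₀⁴ = 8.72195×10⁹ − 5.72746×10⁹ = 2.99449×10⁹ K⁴, so P_net = 247 W.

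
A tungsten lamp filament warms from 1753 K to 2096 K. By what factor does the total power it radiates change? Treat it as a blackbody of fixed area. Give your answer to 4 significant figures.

P₂/P₁ ≈ 2.044

P ∝ T⁴, so P₂/P₁ = (T₂/T₁)⁴ = (2096/1753)⁴ = (1.19566)⁴ = 2.044.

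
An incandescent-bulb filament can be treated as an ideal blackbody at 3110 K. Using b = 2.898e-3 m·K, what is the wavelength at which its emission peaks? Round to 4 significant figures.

λ_max ≈ 931.8 nm

Wien's displacement law: λ_max = b/T = (2.898×10⁻³ m·K)/(3110 K) = 9.3183×10⁻⁷ m.
That is 931.8 nm, in the infrared range.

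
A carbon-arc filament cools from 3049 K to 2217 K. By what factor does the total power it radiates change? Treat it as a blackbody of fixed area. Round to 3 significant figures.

P ∝ T⁴, so P₂/P₁ = (T₂/T₁)⁴ = (2217/3049)⁴ = (0.727124)⁴ = 0.280.

P₂/P₁ ≈ 0.280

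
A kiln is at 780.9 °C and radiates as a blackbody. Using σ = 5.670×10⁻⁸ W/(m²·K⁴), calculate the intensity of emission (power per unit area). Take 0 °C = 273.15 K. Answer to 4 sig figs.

I ≈ 6.999×10⁴ W/m²

T = 780.9 °C + 273.15 = 1054.05 K.
Stefan–Boltzmann: I = σT⁴ = 5.670×10⁻⁸ × (1054.05)⁴ = 6.999×10⁴ W/m².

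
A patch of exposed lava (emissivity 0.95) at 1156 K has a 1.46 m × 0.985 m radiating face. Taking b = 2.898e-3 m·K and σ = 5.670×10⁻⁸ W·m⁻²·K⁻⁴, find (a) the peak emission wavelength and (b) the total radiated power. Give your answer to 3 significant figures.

(a) λ_max = b/T = 2.898×10⁻³/1156 = 2.507×10⁻⁶ m = 2.51 μm.
Area A = 1.46 × 0.985 = 1.4381 m².
(b) P = εσAT⁴ = 0.95×5.670×10⁻⁸×1.4381×(1156)⁴ = 1.38×10⁵ W.

λ_max ≈ 2.51 μm; P ≈ 1.38×10⁵ W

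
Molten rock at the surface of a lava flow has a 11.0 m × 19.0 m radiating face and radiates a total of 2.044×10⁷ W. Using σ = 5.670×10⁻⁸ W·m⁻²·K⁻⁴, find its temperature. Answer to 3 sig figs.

T ≈ 1.15×10³ K

Area A = 11.0 × 19.0 = 209 m².
P = σAT⁴ ⇒ T = (P/(σA))^(1/4) = (2.044×10⁷/(5.670×10⁻⁸×209))^(1/4) = 1.15×10³ K.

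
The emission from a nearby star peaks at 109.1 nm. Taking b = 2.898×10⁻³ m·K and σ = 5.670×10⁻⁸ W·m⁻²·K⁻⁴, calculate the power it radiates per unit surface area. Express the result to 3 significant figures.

I ≈ 2.82×10¹⁰ W/m²

Wien's law: T = b/λ_max = 2.898×10⁻³/1.091×10⁻⁷ = 26562.8 K.
Then I = σT⁴ = 5.670×10⁻⁸×(26562.8)⁴ = 2.82×10¹⁰ W/m².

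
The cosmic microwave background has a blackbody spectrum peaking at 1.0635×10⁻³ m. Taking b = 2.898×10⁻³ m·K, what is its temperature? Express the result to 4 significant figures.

T ≈ 2.725 K

Wien's law gives T = b/λ_max = (2.898×10⁻³ m·K)/(1.0635×10⁻³ m) = 2.725 K.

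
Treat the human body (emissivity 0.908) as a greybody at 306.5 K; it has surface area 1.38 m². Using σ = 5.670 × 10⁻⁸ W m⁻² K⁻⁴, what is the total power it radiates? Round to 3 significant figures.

P ≈ 627 W

Area A = 1.38 m².
P = εσAT⁴ = 0.908 × 5.670×10⁻⁸ × 1.38 × (306.5)⁴ = 627 W.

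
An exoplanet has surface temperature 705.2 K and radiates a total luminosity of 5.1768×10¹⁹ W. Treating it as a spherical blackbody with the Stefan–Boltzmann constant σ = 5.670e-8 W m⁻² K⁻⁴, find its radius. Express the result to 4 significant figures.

L = 4πR²σT⁴ ⇒ R = √(L/(4πσT⁴)).
σT⁴ = 14022.7 W/m², so R = √(5.1768×10¹⁹/(4π×14022.7)) = 1.714×10⁷ m.

R ≈ 1.714×10⁷ m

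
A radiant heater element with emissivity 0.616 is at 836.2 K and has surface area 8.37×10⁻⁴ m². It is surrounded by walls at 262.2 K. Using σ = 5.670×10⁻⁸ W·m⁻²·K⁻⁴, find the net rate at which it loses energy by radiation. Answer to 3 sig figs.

Area A = 8.37×10⁻⁴ m².
Net radiated power P_net = εσA(T⁴ − T₀⁴) = 0.616×5.670×10⁻⁸×8.37×10⁻⁴×(836.2⁴ − 262.2⁴).
T⁴ − T₀⁴ = 4.88923×10¹¹ − 4.72640×10⁹ = 4.84197×10¹¹ K⁴, so P_net = 14.2 W.

Net loss ≈ 14.2 W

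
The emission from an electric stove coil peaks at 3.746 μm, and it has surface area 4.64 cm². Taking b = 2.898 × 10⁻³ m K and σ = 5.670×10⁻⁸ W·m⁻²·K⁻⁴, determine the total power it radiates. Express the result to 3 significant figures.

Wien's law: T = b/λ_max = 2.898×10⁻³/3.746×10⁻⁶ = 773.625 K.
Area A = 4.64 cm² = 4.64×10⁻⁴ m².
Then P = σAT⁴ = 5.670×10⁻⁸×4.64×10⁻⁴×(773.625)⁴ = 9.42 W.

P ≈ 9.42 W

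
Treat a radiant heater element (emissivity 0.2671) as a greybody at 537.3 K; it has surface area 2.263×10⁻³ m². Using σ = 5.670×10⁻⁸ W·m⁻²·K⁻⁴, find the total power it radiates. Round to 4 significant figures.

Area A = 2.263×10⁻³ m².
P = εσAT⁴ = 0.2671 × 5.670×10⁻⁸ × 2.263×10⁻³ × (537.3)⁴ = 2.856 W.

P ≈ 2.856 W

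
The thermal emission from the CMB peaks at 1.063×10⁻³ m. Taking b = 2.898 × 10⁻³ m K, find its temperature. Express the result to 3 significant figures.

T ≈ 2.73 K

Wien's law gives T = b/λ_max = (2.898×10⁻³ m·K)/(1.063×10⁻³ m) = 2.73 K.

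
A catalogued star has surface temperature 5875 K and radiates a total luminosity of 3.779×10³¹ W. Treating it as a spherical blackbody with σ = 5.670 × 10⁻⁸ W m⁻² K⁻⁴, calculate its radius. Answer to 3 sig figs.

L = 4πR²σT⁴ ⇒ R = √(L/(4πσT⁴)).
σT⁴ = 6.75483×10⁷ W/m², so R = √(3.779×10³¹/(4π×6.75483×10⁷)) = 2.11×10¹¹ m.

R ≈ 2.11×10¹¹ m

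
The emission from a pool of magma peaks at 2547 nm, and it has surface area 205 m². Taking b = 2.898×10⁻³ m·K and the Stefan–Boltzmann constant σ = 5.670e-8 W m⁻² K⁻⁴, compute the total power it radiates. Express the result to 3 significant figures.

Wien's law: T = b/λ_max = 2.898×10⁻³/2.547×10⁻⁶ = 1137.81 K.
Area A = 205 m².
Then P = σAT⁴ = 5.670×10⁻⁸×205×(1137.81)⁴ = 1.95×10⁷ W.

P ≈ 1.95×10⁷ W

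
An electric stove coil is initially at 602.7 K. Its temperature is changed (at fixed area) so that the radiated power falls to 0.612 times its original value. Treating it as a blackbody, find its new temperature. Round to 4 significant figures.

T₂ ≈ 533.1 K

P ∝ T⁴, so T₂/T₁ = (P₂/P₁)^(1/4) = (0.612)^(1/4) = 0.884480.
T₂ = 602.7 × 0.884480 = 533.1 K.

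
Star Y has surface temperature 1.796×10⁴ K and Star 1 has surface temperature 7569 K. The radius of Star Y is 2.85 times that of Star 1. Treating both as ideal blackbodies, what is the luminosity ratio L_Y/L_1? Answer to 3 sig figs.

L_Y/L_1 ≈ 257

L ∝ R²T⁴, so L_Y/L_1 = (R_Y/R_1)²(T_Y/T_1)⁴ = (2.85)² × (1.796×10⁴/7569)⁴ = 8.1225 × 31.7009 = 257.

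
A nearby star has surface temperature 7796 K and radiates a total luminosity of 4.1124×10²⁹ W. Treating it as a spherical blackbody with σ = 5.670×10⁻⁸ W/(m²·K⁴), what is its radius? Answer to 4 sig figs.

L = 4πR²σT⁴ ⇒ R = √(L/(4πσT⁴)).
σT⁴ = 2.09445×10⁸ W/m², so R = √(4.1124×10²⁹/(4π×2.09445×10⁸)) = 1.250×10¹⁰ m.

R ≈ 1.250×10¹⁰ m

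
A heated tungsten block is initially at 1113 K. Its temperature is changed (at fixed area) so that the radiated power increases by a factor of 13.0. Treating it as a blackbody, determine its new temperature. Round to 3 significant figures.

P ∝ T⁴, so T₂/T₁ = (P₂/P₁)^(1/4) = (13.0)^(1/4) = 1.89883.
T₂ = 1113 × 1.89883 = 2.11×10³ K.

T₂ ≈ 2.11×10³ K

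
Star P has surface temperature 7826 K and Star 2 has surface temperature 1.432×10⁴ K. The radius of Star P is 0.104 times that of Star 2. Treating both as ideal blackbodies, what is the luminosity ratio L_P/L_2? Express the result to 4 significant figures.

L_P/L_2 ≈ 9.648×10⁻⁴

L ∝ R²T⁴, so L_P/L_2 = (R_P/R_2)²(T_P/T_2)⁴ = (0.104)² × (7826/1.432×10⁴)⁴ = 0.010816 × 0.0892046 = 9.648×10⁻⁴.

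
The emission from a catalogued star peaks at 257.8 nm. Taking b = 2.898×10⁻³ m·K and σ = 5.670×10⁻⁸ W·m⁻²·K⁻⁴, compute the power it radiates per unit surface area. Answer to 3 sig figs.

I ≈ 9.05×10⁸ W/m²

Wien's law: T = b/λ_max = 2.898×10⁻³/2.578×10⁻⁷ = 11241.3 K.
Then I = σT⁴ = 5.670×10⁻⁸×(11241.3)⁴ = 9.05×10⁸ W/m².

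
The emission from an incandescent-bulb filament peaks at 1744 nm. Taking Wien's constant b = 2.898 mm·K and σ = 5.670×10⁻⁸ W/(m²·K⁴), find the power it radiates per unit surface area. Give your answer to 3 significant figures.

I ≈ 4.32×10⁵ W/m²

Wien's law: T = b/λ_max = 2.898×10⁻³/1.744×10⁻⁶ = 1661.70 K.
Then I = σT⁴ = 5.670×10⁻⁸×(1661.70)⁴ = 4.32×10⁵ W/m².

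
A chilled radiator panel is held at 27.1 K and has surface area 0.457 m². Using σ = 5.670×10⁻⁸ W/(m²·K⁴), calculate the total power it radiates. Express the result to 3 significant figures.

P ≈ 0.0140 W

Area A = 0.457 m².
P = σAT⁴ = 5.670×10⁻⁸ × 0.457 × (27.1)⁴ = 0.0140 W.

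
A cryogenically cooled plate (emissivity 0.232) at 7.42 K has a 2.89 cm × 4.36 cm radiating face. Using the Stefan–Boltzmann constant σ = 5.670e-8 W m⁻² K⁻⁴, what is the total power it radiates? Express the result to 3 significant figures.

P ≈ 5.02×10⁻⁸ W

Area A = 0.0289 × 0.0436 = 1.26004×10⁻³ m².
P = εσAT⁴ = 0.232 × 5.670×10⁻⁸ × 1.26004×10⁻³ × (7.42)⁴ = 5.02×10⁻⁸ W.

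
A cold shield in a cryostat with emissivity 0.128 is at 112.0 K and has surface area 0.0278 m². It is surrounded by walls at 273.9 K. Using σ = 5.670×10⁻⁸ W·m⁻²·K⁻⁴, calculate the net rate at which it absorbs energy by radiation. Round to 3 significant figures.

Net gain ≈ 1.10 W

Area A = 0.0278 m².
Net radiated power P_net = εσA(T⁴ − T₀⁴) = 0.128×5.670×10⁻⁸×0.0278×(112.0⁴ − 273.9⁴).
T⁴ − T₀⁴ = 1.57352×10⁸ − 5.62818×10⁹ = -5.47083×10⁹ K⁴, so P_net = -1.10 W — negative, meaning a net gain of 1.10 W.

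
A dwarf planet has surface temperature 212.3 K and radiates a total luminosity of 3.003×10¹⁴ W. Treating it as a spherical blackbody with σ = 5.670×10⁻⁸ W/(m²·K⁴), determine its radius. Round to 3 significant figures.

L = 4πR²σT⁴ ⇒ R = √(L/(4πσT⁴)).
σT⁴ = 115.182 W/m², so R = √(3.003×10¹⁴/(4π×115.182)) = 4.55×10⁵ m.

R ≈ 4.55×10⁵ m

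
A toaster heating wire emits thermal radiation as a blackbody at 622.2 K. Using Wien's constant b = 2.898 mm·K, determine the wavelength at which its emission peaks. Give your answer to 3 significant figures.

λ_max ≈ 4.66 μm

Wien's displacement law: λ_max = b/T = (2.898×10⁻³ m·K)/(622.2 K) = 4.658×10⁻⁶ m.
That is 4.66 μm, in the infrared range.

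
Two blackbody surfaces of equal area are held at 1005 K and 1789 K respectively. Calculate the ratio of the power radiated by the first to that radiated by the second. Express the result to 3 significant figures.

P₁/P₂ ≈ 0.0996

With equal areas, P₁/P₂ = (T₁/T₂)⁴ = (1005/1789)⁴ = 0.0996.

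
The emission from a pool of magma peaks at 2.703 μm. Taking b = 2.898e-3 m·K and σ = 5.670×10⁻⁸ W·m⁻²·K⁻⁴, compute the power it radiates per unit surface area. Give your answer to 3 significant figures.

Wien's law: T = b/λ_max = 2.898×10⁻³/2.703×10⁻⁶ = 1072.14 K.
Then I = σT⁴ = 5.670×10⁻⁸×(1072.14)⁴ = 7.49×10⁴ W/m².

I ≈ 7.49×10⁴ W/m²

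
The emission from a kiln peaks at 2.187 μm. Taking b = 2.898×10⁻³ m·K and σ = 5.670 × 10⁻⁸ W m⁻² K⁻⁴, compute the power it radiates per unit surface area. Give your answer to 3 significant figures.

Wien's law: T = b/λ_max = 2.898×10⁻³/2.187×10⁻⁶ = 1325.10 K.
Then I = σT⁴ = 5.670×10⁻⁸×(1325.10)⁴ = 1.75×10⁵ W/m².

I ≈ 1.75×10⁵ W/m²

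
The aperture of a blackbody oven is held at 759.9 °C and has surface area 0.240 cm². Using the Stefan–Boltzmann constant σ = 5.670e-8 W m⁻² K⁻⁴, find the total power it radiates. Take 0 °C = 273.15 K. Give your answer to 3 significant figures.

T = 759.9 °C + 273.15 = 1033.05 K.
Area A = 0.240 cm² = 2.40×10⁻⁵ m².
P = σAT⁴ = 5.670×10⁻⁸ × 2.40×10⁻⁵ × (1033.05)⁴ = 1.55 W.

P ≈ 1.55 W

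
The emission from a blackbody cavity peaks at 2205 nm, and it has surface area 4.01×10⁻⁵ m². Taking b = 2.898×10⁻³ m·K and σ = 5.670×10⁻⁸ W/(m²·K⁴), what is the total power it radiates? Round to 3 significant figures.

P ≈ 6.78 W

Wien's law: T = b/λ_max = 2.898×10⁻³/2.205×10⁻⁶ = 1314.29 K.
Area A = 4.01×10⁻⁵ m².
Then P = σAT⁴ = 5.670×10⁻⁸×4.01×10⁻⁵×(1314.29)⁴ = 6.78 W.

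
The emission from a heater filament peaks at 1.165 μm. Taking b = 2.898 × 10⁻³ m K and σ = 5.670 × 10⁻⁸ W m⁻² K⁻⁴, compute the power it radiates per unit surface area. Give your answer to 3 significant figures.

Wien's law: T = b/λ_max = 2.898×10⁻³/1.165×10⁻⁶ = 2487.55 K.
Then I = σT⁴ = 5.670×10⁻⁸×(2487.55)⁴ = 2.17×10⁶ W/m².

I ≈ 2.17×10⁶ W/m²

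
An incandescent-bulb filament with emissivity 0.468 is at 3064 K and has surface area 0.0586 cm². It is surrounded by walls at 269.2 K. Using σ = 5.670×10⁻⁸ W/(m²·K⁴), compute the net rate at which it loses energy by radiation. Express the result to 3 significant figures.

Net loss ≈ 13.7 W

Area A = 0.0586 cm² = 5.86×10⁻⁶ m².
Net radiated power P_net = εσA(T⁴ − T₀⁴) = 0.468×5.670×10⁻⁸×5.86×10⁻⁶×(3064⁴ − 269.2⁴).
T⁴ − T₀⁴ = 8.81363×10¹³ − 5.25170×10⁹ = 8.81310×10¹³ K⁴, so P_net = 13.7 W.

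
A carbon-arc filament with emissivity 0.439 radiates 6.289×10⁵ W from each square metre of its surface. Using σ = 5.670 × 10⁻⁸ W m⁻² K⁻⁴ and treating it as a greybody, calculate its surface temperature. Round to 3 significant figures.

T ≈ 2.24×10³ K

I = εσT⁴, so T = (I/εσ)^(1/4) = (6.289×10⁵/(0.439×5.670×10⁻⁸))^(1/4) = 2.24×10³ K.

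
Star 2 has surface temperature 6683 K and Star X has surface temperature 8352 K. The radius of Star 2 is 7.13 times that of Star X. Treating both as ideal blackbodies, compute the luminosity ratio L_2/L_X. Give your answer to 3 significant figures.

L_2/L_X ≈ 20.8

L ∝ R²T⁴, so L_2/L_X = (R_2/R_X)²(T_2/T_X)⁴ = (7.13)² × (6683/8352)⁴ = 50.8369 × 0.409943 = 20.8.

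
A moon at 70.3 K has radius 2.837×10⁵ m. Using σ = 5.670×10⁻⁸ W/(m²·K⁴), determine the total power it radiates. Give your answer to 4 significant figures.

P ≈ 1.401×10¹² W

Surface area A = 4πR² = 4π(2.837×10⁵ m)² = 1.01141×10¹² m².
P = σAT⁴ = 5.670×10⁻⁸ × 1.01141×10¹² × (70.3)⁴ = 1.401×10¹² W.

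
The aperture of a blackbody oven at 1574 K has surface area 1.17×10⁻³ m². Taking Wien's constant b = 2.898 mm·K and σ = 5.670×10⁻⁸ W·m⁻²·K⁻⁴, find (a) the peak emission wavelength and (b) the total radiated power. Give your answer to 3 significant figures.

λ_max ≈ 1.84 μm; P ≈ 407 W

(a) λ_max = b/T = 2.898×10⁻³/1574 = 1.841×10⁻⁶ m = 1.84 μm.
Area A = 1.17×10⁻³ m².
(b) P = σAT⁴ = 5.670×10⁻⁸×1.17×10⁻³×(1574)⁴ = 407 W.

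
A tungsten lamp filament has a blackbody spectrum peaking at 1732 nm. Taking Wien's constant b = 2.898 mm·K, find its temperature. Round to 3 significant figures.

T ≈ 1.67×10³ K

Wien's law gives T = b/λ_max = (2.898×10⁻³ m·K)/(1.732×10⁻⁶ m) = 1.67×10³ K.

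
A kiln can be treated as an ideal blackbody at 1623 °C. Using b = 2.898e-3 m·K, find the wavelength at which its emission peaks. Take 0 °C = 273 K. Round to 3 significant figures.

T = 1623 °C + 273 = 1896 K.
Wien's displacement law: λ_max = b/T = (2.898×10⁻³ m·K)/(1896 K) = 1.528×10⁻⁶ m.
That is 1.53×10³ nm, in the infrared range.

λ_max ≈ 1.53×10³ nm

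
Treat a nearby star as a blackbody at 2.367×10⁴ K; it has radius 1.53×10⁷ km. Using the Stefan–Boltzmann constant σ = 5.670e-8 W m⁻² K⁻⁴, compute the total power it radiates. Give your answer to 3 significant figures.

P ≈ 5.24×10³¹ W

Surface area A = 4πR² = 4π(1.53×10¹⁰ m)² = 2.94166×10²¹ m².
P = σAT⁴ = 5.670×10⁻⁸ × 2.94166×10²¹ × (2.367×10⁴)⁴ = 5.24×10³¹ W.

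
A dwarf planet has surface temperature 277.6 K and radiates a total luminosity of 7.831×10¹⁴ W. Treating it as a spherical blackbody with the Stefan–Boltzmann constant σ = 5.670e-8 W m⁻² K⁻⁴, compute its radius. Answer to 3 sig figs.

R ≈ 4.30×10⁵ m

L = 4πR²σT⁴ ⇒ R = √(L/(4πσT⁴)).
σT⁴ = 336.714 W/m², so R = √(7.831×10¹⁴/(4π×336.714)) = 4.30×10⁵ m.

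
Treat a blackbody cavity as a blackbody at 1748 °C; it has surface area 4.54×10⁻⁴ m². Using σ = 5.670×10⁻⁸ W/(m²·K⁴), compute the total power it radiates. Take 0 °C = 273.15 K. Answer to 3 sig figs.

P ≈ 430 W

T = 1748 °C + 273.15 = 2021.15 K.
Area A = 4.54×10⁻⁴ m².
P = σAT⁴ = 5.670×10⁻⁸ × 4.54×10⁻⁴ × (2021.15)⁴ = 430 W.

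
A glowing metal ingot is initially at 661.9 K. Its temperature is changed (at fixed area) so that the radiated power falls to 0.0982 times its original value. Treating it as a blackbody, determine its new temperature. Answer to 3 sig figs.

P ∝ T⁴, so T₂/T₁ = (P₂/P₁)^(1/4) = (0.0982)^(1/4) = 0.559794.
T₂ = 661.9 × 0.559794 = 371 K.

T₂ ≈ 371 K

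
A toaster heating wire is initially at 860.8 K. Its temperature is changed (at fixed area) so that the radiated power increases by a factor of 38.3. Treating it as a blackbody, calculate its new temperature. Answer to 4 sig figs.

P ∝ T⁴, so T₂/T₁ = (P₂/P₁)^(1/4) = (38.3)^(1/4) = 2.48771.
T₂ = 860.8 × 2.48771 = 2141 K.

T₂ ≈ 2141 K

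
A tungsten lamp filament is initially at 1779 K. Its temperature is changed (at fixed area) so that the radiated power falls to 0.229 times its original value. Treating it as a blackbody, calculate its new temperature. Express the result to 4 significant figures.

T₂ ≈ 1231 K

P ∝ T⁴, so T₂/T₁ = (P₂/P₁)^(1/4) = (0.229)^(1/4) = 0.691765.
T₂ = 1779 × 0.691765 = 1231 K.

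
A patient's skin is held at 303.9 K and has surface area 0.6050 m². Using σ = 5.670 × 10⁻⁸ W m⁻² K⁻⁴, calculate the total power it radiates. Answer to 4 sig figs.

Area A = 0.6050 m².
P = σAT⁴ = 5.670×10⁻⁸ × 0.6050 × (303.9)⁴ = 292.6 W.

P ≈ 292.6 W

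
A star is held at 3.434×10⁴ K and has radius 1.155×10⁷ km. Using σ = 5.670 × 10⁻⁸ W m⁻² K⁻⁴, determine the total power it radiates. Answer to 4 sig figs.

Surface area A = 4πR² = 4π(1.155×10¹⁰ m)² = 1.67639×10²¹ m².
P = σAT⁴ = 5.670×10⁻⁸ × 1.67639×10²¹ × (3.434×10⁴)⁴ = 1.322×10³² W.

P ≈ 1.322×10³² W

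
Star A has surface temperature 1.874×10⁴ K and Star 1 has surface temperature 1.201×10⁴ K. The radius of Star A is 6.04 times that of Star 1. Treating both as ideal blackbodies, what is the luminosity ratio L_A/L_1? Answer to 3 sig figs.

L ∝ R²T⁴, so L_A/L_1 = (R_A/R_1)²(T_A/T_1)⁴ = (6.04)² × (1.874×10⁴/1.201×10⁴)⁴ = 36.4816 × 5.92797 = 216.

L_A/L_1 ≈ 216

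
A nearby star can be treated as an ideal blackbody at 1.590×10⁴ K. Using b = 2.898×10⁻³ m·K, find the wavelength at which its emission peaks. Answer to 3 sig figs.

Wien's displacement law: λ_max = b/T = (2.898×10⁻³ m·K)/(1.590×10⁴ K) = 1.823×10⁻⁷ m.
That is 182 nm, in the ultraviolet range.

λ_max ≈ 182 nm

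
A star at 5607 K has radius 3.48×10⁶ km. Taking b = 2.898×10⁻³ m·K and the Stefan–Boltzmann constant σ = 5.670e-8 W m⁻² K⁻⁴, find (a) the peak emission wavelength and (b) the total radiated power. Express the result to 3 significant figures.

(a) λ_max = b/T = 2.898×10⁻³/5607 = 5.169×10⁻⁷ m = 517 nm.
Surface area A = 4πR² = 4π(3.48×10⁹ m)² = 1.52184×10²⁰ m².
(b) P = σAT⁴ = 5.670×10⁻⁸×1.52184×10²⁰×(5607)⁴ = 8.53×10²⁷ W.

λ_max ≈ 517 nm; P ≈ 8.53×10²⁷ W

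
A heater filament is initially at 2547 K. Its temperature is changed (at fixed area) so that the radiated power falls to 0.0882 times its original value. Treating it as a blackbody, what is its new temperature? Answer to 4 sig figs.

T₂ ≈ 1388 K

P ∝ T⁴, so T₂/T₁ = (P₂/P₁)^(1/4) = (0.0882)^(1/4) = 0.544963.
T₂ = 2547 × 0.544963 = 1388 K.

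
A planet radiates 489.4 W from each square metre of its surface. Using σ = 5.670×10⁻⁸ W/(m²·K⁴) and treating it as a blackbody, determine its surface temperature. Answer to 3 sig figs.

I = σT⁴, so T = (I/σ)^(1/4) = (489.4/(5.670×10⁻⁸))^(1/4) = 305 K.

T ≈ 305 K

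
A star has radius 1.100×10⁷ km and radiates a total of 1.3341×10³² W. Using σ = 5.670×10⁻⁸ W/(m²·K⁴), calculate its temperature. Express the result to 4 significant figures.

T ≈ 3.527×10⁴ K

Surface area A = 4πR² = 4π(1.100×10¹⁰ m)² = 1.52053×10²¹ m².
P = σAT⁴ ⇒ T = (P/(σA))^(1/4) = (1.3341×10³²/(5.670×10⁻⁸×1.52053×10²¹))^(1/4) = 3.527×10⁴ K.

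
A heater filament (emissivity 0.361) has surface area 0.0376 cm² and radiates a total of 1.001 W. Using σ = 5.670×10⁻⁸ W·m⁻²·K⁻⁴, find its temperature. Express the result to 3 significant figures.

T ≈ 1.90×10³ K

Area A = 0.0376 cm² = 3.76×10⁻⁶ m².
P = εσAT⁴ ⇒ T = (P/(εσA))^(1/4) = (1.001/(0.361×5.670×10⁻⁸×3.76×10⁻⁶))^(1/4) = 1.90×10³ K.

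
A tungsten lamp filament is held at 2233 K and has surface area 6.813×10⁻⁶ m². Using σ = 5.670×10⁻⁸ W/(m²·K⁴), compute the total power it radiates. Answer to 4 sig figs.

Area A = 6.813×10⁻⁶ m².
P = σAT⁴ = 5.670×10⁻⁸ × 6.813×10⁻⁶ × (2233)⁴ = 9.605 W.

P ≈ 9.605 W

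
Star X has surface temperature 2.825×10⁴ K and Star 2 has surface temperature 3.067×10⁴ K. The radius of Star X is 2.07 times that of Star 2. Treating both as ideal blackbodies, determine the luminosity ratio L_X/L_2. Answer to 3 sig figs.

L_X/L_2 ≈ 3.08

L ∝ R²T⁴, so L_X/L_2 = (R_X/R_2)²(T_X/T_2)⁴ = (2.07)² × (2.825×10⁴/3.067×10⁴)⁴ = 4.2849 × 0.719811 = 3.08.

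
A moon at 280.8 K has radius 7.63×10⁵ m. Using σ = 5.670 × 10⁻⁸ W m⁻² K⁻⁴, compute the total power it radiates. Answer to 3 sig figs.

P ≈ 2.58×10¹⁵ W

Surface area A = 4πR² = 4π(7.63×10⁵ m)² = 7.31575×10¹² m².
P = σAT⁴ = 5.670×10⁻⁸ × 7.31575×10¹² × (280.8)⁴ = 2.58×10¹⁵ W.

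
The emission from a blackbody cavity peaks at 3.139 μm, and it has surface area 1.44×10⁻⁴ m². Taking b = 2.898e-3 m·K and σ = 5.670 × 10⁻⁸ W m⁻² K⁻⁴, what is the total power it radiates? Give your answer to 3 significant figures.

Wien's law: T = b/λ_max = 2.898×10⁻³/3.139×10⁻⁶ = 923.224 K.
Area A = 1.44×10⁻⁴ m².
Then P = σAT⁴ = 5.670×10⁻⁸×1.44×10⁻⁴×(923.224)⁴ = 5.93 W.

P ≈ 5.93 W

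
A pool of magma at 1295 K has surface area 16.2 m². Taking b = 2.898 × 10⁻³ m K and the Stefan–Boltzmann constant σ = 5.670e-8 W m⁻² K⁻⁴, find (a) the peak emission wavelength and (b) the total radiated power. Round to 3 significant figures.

λ_max ≈ 2.24×10³ nm; P ≈ 2.58×10⁶ W

(a) λ_max = b/T = 2.898×10⁻³/1295 = 2.238×10⁻⁶ m = 2.24×10³ nm.
Area A = 16.2 m².
(b) P = σAT⁴ = 5.670×10⁻⁸×16.2×(1295)⁴ = 2.58×10⁶ W.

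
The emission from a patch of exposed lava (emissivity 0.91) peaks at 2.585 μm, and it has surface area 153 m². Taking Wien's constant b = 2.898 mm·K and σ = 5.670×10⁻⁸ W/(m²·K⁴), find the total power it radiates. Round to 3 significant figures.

P ≈ 1.25×10⁷ W

Wien's law: T = b/λ_max = 2.898×10⁻³/2.585×10⁻⁶ = 1121.08 K.
Area A = 153 m².
Then P = εσAT⁴ = 0.91×5.670×10⁻⁸×153×(1121.08)⁴ = 1.25×10⁷ W.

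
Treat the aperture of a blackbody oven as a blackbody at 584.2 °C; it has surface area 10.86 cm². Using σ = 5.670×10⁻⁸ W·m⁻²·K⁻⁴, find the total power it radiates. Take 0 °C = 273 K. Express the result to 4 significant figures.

P ≈ 33.25 W

T = 584.2 °C + 273 = 857.2 K.
Area A = 10.86 cm² = 1.086×10⁻³ m².
P = σAT⁴ = 5.670×10⁻⁸ × 1.086×10⁻³ × (857.2)⁴ = 33.25 W.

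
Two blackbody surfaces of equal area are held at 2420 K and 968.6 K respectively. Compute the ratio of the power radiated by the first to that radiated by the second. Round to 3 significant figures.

P₁/P₂ ≈ 39.0

With equal areas, P₁/P₂ = (T₁/T₂)⁴ = (2420/968.6)⁴ = 39.0.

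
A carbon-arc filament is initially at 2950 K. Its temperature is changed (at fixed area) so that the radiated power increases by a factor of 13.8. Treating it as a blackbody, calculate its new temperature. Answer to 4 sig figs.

T₂ ≈ 5686 K

P ∝ T⁴, so T₂/T₁ = (P₂/P₁)^(1/4) = (13.8)^(1/4) = 1.92739.
T₂ = 2950 × 1.92739 = 5686 K.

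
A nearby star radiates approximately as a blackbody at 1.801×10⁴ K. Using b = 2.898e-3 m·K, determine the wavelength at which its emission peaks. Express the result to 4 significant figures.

Wien's displacement law: λ_max = b/T = (2.898×10⁻³ m·K)/(1.801×10⁴ K) = 1.6091×10⁻⁷ m.
That is 160.9 nm, in the ultraviolet range.

λ_max ≈ 160.9 nm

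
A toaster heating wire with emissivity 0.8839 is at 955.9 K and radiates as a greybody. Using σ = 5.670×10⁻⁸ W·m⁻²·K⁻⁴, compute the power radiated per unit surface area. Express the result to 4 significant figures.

Stefan–Boltzmann: I = εσT⁴ = 0.8839 × 5.670×10⁻⁸ × (955.9)⁴ = 4.184×10⁴ W/m².

I ≈ 4.184×10⁴ W/m²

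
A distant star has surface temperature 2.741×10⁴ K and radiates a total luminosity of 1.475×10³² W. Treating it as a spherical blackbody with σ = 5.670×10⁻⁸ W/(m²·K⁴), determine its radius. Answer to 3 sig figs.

R ≈ 1.92×10¹⁰ m

L = 4πR²σT⁴ ⇒ R = √(L/(4πσT⁴)).
σT⁴ = 3.20051×10¹⁰ W/m², so R = √(1.475×10³²/(4π×3.20051×10¹⁰)) = 1.92×10¹⁰ m.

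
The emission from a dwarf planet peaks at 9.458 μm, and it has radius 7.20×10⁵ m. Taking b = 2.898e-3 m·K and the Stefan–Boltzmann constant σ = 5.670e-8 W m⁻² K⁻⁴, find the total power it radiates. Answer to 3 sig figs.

P ≈ 3.26×10¹⁵ W

Wien's law: T = b/λ_max = 2.898×10⁻³/9.458×10⁻⁶ = 306.407 K.
Surface area A = 4πR² = 4π(7.20×10⁵ m)² = 6.51441×10¹² m².
Then P = σAT⁴ = 5.670×10⁻⁸×6.51441×10¹²×(306.407)⁴ = 3.26×10¹⁵ W.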